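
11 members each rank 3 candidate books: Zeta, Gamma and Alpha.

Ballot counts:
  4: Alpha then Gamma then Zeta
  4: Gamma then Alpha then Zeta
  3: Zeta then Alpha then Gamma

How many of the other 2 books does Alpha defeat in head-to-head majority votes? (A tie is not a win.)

2

Alpha against each rival (11 members):
Alpha vs Zeta: 8 to 3, Alpha.
Alpha vs Gamma: 4+3 = 7 for Alpha, 4 for Gamma — Alpha by 7–4.
Alpha beats Zeta, Gamma — 2 pairwise wins.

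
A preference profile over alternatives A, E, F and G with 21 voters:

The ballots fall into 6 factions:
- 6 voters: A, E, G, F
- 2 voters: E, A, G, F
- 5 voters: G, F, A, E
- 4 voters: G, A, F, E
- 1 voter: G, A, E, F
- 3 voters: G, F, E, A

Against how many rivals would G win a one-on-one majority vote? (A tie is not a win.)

3

G against each rival (21 voters):
G vs A: G, 13–8.
G vs E: G is ranked higher on 5+4+1+3 = 13 ballots, E on 8. G wins 13–8.
G vs F: G, 21–0.
G beats A, E, F — 3 pairwise wins.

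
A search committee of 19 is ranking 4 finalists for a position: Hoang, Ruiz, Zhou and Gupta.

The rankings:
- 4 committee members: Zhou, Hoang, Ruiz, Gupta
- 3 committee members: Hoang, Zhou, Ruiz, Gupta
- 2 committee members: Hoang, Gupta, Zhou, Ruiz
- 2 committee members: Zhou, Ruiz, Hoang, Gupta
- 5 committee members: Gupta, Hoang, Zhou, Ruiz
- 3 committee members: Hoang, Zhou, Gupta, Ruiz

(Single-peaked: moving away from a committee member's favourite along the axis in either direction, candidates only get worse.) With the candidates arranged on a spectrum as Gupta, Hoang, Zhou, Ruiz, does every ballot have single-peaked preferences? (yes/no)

Axis positions: Gupta=1, Hoang=2, Zhou=3, Ruiz=4.
Cluster 1 (peak Zhou at position 3): ranking walks positions 3-2-4-1, expanding outward from the peak — single-peaked.
Cluster 2 (peak Hoang at position 2): ranking walks positions 2-3-4-1, expanding outward from the peak — single-peaked.
Cluster 3 (peak Hoang at position 2): ranking walks positions 2-1-3-4, expanding outward from the peak — single-peaked.
Cluster 4 (peak Zhou at position 3): ranking walks positions 3-4-2-1, expanding outward from the peak — single-peaked.
Cluster 5 (peak Gupta at position 1): ranking walks positions 1-2-3-4, expanding outward from the peak — single-peaked.
Cluster 6 (peak Hoang at position 2): ranking walks positions 2-3-1-4, expanding outward from the peak — single-peaked.
Every ranking is single-peaked on this axis.

yes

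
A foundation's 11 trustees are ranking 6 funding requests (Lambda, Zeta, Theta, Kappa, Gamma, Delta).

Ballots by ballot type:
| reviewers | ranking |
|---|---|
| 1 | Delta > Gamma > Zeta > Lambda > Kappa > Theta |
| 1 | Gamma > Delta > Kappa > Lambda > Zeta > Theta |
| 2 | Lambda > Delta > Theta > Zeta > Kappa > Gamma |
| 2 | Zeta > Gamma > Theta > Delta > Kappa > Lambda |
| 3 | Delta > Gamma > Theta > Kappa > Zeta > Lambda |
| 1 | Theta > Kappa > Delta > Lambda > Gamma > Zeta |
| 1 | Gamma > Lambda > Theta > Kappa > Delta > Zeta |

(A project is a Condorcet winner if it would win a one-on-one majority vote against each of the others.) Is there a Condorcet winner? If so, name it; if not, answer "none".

Check each pair by majority over 11 ballots:
Lambda vs Zeta: Zeta wins 6–5.
Lambda–Theta: Theta 6–5.
Lambda vs Kappa: 1+2+1 = 4 for Lambda, 7 for Kappa — Kappa by 7–4.
Lambda vs Gamma: Lambda is ranked higher on 2+1 = 3 ballots, Gamma on 8. Gamma wins 8–3.
Lambda vs Delta: Delta wins 8–3.
Zeta vs Theta: Zeta preferred on 1+1+2 = 4 ballots; Theta wins 7–4.
Zeta vs Kappa: 5 to 6, Kappa.
Zeta vs Gamma: Gamma wins 7–4.
Zeta vs Delta: Delta, 9–2.
Theta vs Kappa: Theta is ranked higher on 2+2+3+1+1 = 9 ballots, Kappa on 2. Theta wins 9–2.
Theta–Gamma: Gamma 8–3.
Theta vs Delta: 4 to 7, Delta.
Kappa–Gamma: Gamma 8–3.
Kappa–Delta: Delta 9–2.
Gamma vs Delta: Delta wins 7–4.
Delta defeats every rival head-to-head and is the Condorcet winner.

Delta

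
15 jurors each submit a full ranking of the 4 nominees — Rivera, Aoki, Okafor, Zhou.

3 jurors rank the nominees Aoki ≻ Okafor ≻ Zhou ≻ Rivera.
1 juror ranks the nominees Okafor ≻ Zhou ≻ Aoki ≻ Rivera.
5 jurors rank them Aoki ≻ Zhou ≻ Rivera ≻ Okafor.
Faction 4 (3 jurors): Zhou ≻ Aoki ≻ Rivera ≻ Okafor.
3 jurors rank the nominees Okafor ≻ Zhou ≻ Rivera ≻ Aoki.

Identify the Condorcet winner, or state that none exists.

Aoki

Check each pair by majority over 15 ballots:
Rivera vs Aoki: Rivera preferred on 3 ballots; Aoki wins 12–3.
Rivera vs Okafor: Rivera preferred on 5+3 = 8 ballots; Rivera wins 8–7.
Rivera vs Zhou: Rivera is ranked higher on 0 ballots, Zhou on 15. Zhou wins 15–0.
Aoki vs Okafor: 3+5+3 = 11 for Aoki, 4 for Okafor — Aoki by 11–4.
Aoki vs Zhou: 8 to 7, Aoki.
Okafor vs Zhou: Okafor preferred on 3+1+3 = 7 ballots; Zhou wins 8–7.
Aoki defeats every rival head-to-head and is the Condorcet winner.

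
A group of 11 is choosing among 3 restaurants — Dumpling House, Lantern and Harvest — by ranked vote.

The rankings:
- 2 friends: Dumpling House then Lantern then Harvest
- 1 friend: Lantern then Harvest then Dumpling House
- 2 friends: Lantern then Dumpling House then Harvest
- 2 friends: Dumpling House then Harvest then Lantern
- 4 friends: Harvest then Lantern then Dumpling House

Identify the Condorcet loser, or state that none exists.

Pairwise majorities:
Dumpling House vs Lantern: Lantern wins 7–4.
Dumpling House vs Harvest: Dumpling House, 6–5.
Lantern vs Harvest: Harvest, 6–5.
Every restaurant wins at least one matchup (Dumpling House beats Harvest; Lantern beats Dumpling House; Harvest beats Lantern), so there is no Condorcet loser.

none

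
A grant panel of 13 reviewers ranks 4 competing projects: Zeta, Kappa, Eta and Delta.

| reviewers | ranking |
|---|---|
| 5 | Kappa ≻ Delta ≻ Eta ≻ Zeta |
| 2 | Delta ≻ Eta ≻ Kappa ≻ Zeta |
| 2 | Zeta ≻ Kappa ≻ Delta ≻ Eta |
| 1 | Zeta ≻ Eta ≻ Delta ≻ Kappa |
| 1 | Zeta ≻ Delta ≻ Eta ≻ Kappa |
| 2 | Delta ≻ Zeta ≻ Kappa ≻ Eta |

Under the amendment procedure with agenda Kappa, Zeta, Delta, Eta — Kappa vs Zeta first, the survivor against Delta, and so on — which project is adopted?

Kappa

Round 1: Kappa vs Zeta — 7–6, Kappa advances.
Round 2: Kappa vs Delta — 7–6, Kappa advances.
Round 3: Kappa vs Eta — 9–4, Kappa advances.
The agenda winner is Kappa.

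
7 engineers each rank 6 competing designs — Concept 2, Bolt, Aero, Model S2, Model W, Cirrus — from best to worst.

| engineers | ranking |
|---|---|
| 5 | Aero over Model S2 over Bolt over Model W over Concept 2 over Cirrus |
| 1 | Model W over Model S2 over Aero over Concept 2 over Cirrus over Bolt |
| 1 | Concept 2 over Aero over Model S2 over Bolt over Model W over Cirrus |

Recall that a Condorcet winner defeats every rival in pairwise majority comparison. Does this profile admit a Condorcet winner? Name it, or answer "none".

Aero

Head-to-head results (7 engineers):
Concept 2 vs Bolt: Concept 2 preferred on 1+1 = 2 ballots; Bolt wins 5–2.
Concept 2 vs Aero: Concept 2 preferred on 1 ballot; Aero wins 6–1.
Concept 2 vs Model S2: Concept 2 preferred on 1 ballot; Model S2 wins 6–1.
Concept 2 vs Model W: 1 to 6, Model W.
Concept 2 vs Cirrus: Concept 2 is ranked higher on 5+1+1 = 7 ballots, Cirrus on 0. Concept 2 wins 7–0.
Bolt vs Aero: 0 for Bolt, 7 for Aero — Aero by 7–0.
Bolt vs Model S2: 0 for Bolt, 7 for Model S2 — Model S2 by 7–0.
Bolt vs Model W: Bolt is ranked higher on 5+1 = 6 ballots, Model W on 1. Bolt wins 6–1.
Bolt vs Cirrus: Bolt preferred on 5+1 = 6 ballots; Bolt wins 6–1.
Aero vs Model S2: Aero preferred on 5+1 = 6 ballots; Aero wins 6–1.
Aero vs Model W: Aero is ranked higher on 5+1 = 6 ballots, Model W on 1. Aero wins 6–1.
Aero vs Cirrus: 5+1+1 = 7 for Aero, 0 for Cirrus — Aero by 7–0.
Model S2 vs Model W: 5+1 = 6 for Model S2, 1 for Model W — Model S2 by 6–1.
Model S2 vs Cirrus: Model S2 is ranked higher on 5+1+1 = 7 ballots, Cirrus on 0. Model S2 wins 7–0.
Model W vs Cirrus: 5+1+1 = 7 for Model W, 0 for Cirrus — Model W by 7–0.
Aero defeats every rival head-to-head and is the Condorcet winner.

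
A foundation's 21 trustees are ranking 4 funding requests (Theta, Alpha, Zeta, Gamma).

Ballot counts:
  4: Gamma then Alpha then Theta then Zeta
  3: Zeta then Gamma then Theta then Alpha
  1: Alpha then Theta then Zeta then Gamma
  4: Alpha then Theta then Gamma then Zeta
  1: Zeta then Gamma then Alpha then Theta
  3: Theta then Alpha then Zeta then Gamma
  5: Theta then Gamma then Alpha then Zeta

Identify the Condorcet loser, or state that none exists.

Zeta

Head-to-head results (21 reviewers):
Theta vs Alpha: Theta wins 11–10.
Theta–Zeta: Theta 17–4.
Theta vs Gamma: 1+4+3+5 = 13 for Theta, 8 for Gamma — Theta by 13–8.
Alpha vs Zeta: Alpha, 17–4.
Alpha vs Gamma: Alpha preferred on 1+4+3 = 8 ballots; Gamma wins 13–8.
Zeta vs Gamma: Zeta is ranked higher on 3+1+1+3 = 8 ballots, Gamma on 13. Gamma wins 13–8.
Only Zeta has no wins; Zeta is the Condorcet loser.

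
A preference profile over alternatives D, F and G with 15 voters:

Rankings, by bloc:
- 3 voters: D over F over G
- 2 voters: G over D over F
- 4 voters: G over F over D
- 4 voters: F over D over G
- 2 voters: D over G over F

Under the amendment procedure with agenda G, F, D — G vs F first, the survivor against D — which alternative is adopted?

Round 1: G vs F — 8–7, G advances.
Round 2: G vs D — 6–9, D advances.
The agenda winner is D.

D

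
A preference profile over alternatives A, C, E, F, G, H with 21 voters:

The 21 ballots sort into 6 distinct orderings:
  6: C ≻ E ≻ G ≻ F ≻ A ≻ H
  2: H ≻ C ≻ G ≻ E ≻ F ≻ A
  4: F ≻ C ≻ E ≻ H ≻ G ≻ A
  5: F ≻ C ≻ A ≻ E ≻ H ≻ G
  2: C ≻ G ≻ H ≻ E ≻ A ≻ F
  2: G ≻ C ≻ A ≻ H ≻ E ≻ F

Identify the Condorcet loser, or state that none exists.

Pairwise majorities:
A vs C: A is ranked higher on 0 ballots, C on 21. C wins 21–0.
A vs E: E, 14–7.
A vs F: A preferred on 2+2 = 4 ballots; F wins 17–4.
A vs G: G, 16–5.
A–H: A 13–8.
C vs E: C preferred on 6+2+4+5+2+2 = 21 ballots; C wins 21–0.
C vs F: C preferred on 6+2+2+2 = 12 ballots; C wins 12–9.
C vs G: C, 19–2.
C–H: C 19–2.
E vs F: E wins 12–9.
E vs G: 15 to 6, E.
E vs H: E preferred on 6+4+5 = 15 ballots; E wins 15–6.
F vs G: F preferred on 4+5 = 9 ballots; G wins 12–9.
F–H: F 15–6.
G vs H: G preferred on 6+2+2 = 10 ballots; H wins 11–10.
No alternative is winless: A beats H; C beats A; E beats A; F beats A; G beats A; H beats G. There is no Condorcet loser.

none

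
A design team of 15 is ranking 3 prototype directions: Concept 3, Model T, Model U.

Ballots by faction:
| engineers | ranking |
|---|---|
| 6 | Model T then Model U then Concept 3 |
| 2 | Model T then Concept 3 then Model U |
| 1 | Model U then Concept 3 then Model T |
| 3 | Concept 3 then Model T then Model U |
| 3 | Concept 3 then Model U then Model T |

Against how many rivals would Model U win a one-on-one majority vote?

0

Model U against each rival (15 engineers):
Model U vs Concept 3: Model U preferred on 6+1 = 7 ballots; Concept 3 wins 8–7.
Model U–Model T: Model T 11–4.
Model U beats no one; loses to Concept 3, Model T — 0 pairwise wins.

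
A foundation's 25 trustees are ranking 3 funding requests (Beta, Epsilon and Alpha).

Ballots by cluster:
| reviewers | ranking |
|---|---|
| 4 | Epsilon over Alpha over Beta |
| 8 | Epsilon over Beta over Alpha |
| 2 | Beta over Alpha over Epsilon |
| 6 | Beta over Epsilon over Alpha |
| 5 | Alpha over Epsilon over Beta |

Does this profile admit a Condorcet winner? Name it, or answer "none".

Epsilon

Check each pair by majority over 25 ballots:
Beta–Epsilon: Epsilon 17–8.
Beta vs Alpha: Beta is ranked higher on 8+2+6 = 16 ballots, Alpha on 9. Beta wins 16–9.
Epsilon vs Alpha: 4+8+6 = 18 for Epsilon, 7 for Alpha — Epsilon by 18–7.
Only Epsilon has no losses; Epsilon is the Condorcet winner.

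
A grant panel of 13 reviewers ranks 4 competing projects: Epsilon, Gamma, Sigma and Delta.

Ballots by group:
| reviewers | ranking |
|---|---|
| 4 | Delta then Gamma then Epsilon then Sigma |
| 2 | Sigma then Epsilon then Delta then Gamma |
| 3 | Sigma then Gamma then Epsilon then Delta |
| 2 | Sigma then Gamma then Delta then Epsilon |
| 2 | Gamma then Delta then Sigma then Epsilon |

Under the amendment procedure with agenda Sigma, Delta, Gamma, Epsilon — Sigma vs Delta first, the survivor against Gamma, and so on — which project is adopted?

Round 1: Sigma vs Delta — 7–6, Sigma advances.
Round 2: Sigma vs Gamma — 7–6, Sigma advances.
Round 3: Sigma vs Epsilon — 9–4, Sigma advances.
Sigma survives the agenda.

Sigma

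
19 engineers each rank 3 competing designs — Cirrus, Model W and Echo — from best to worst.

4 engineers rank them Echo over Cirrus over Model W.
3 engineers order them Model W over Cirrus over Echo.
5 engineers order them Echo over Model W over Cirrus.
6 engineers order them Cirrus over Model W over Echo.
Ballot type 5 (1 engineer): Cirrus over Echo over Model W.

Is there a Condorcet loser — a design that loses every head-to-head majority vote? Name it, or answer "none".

Pairwise majorities:
Cirrus vs Model W: Cirrus is ranked higher on 4+6+1 = 11 ballots, Model W on 8. Cirrus wins 11–8.
Cirrus–Echo: Cirrus 10–9.
Model W vs Echo: 3+6 = 9 for Model W, 10 for Echo — Echo by 10–9.
Only Model W has no wins; Model W is the Condorcet loser.

Model W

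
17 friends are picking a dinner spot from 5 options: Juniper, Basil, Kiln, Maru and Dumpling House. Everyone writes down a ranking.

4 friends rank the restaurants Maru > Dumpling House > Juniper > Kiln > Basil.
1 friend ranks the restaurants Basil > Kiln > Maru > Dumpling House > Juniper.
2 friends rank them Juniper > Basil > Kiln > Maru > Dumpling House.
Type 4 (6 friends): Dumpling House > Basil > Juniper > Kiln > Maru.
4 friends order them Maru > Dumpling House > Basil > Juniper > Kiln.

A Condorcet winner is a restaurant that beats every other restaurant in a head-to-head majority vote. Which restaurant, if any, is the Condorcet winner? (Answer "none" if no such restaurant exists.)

Head-to-head results (17 friends):
Juniper–Basil: Basil 11–6.
Juniper vs Kiln: Juniper wins 16–1.
Juniper vs Maru: Maru wins 9–8.
Juniper vs Dumpling House: Dumpling House, 15–2.
Basil vs Kiln: Basil wins 13–4.
Basil vs Maru: Basil wins 9–8.
Basil–Dumpling House: Dumpling House 14–3.
Kiln vs Maru: Kiln, 9–8.
Kiln vs Dumpling House: Dumpling House, 14–3.
Maru vs Dumpling House: Maru, 11–6.
Every restaurant loses at least once (Juniper loses to Basil; Basil loses to Dumpling House; Kiln loses to Juniper; Maru loses to Basil; Dumpling House loses to Maru). The majority relation contains the cycle Juniper → Kiln → Maru → Juniper, so there is no Condorcet winner.

none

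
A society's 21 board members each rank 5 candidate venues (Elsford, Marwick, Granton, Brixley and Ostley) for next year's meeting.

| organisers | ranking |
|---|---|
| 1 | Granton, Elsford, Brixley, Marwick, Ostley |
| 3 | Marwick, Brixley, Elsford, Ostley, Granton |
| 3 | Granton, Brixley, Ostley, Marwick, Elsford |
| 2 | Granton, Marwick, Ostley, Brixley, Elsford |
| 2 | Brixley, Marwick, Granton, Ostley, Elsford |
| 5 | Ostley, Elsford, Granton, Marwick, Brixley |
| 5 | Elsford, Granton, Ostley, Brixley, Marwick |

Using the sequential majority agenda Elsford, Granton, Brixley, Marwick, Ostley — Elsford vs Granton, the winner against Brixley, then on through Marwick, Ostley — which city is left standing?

Ostley

Round 1: Elsford vs Granton — 13–8, Elsford advances.
Round 2: Elsford vs Brixley — 11–10, Elsford advances.
Round 3: Elsford vs Marwick — 11–10, Elsford advances.
Round 4: Elsford vs Ostley — 9–12, Ostley advances.
Ostley survives the agenda.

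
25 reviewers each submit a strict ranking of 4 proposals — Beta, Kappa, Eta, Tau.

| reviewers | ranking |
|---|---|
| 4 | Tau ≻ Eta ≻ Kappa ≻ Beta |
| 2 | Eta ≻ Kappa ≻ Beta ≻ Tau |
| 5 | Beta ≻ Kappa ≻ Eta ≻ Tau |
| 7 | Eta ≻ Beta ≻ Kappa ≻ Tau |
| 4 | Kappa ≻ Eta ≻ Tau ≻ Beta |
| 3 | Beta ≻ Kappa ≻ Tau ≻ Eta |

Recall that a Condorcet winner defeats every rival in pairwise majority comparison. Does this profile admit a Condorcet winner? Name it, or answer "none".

Eta

Check each pair by majority over 25 ballots:
Beta–Kappa: Beta 15–10.
Beta vs Eta: 5+3 = 8 for Beta, 17 for Eta — Eta by 17–8.
Beta–Tau: Beta 17–8.
Kappa vs Eta: Eta, 13–12.
Kappa–Tau: Kappa 21–4.
Eta vs Tau: Eta is ranked higher on 2+5+7+4 = 18 ballots, Tau on 7. Eta wins 18–7.
Eta wins every pairwise contest, so Eta is the Condorcet winner.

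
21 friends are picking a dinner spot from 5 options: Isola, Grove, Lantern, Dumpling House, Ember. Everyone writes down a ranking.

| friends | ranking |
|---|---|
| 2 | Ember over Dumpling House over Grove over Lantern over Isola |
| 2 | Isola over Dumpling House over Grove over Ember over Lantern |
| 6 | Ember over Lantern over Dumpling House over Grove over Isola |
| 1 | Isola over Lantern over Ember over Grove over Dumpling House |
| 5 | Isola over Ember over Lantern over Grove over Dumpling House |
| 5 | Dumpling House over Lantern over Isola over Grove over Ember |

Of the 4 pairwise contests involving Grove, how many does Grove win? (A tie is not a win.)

Grove against each rival (21 friends):
Grove vs Isola: Isola wins 13–8.
Grove vs Lantern: Grove preferred on 2+2 = 4 ballots; Lantern wins 17–4.
Grove vs Dumpling House: 1+5 = 6 for Grove, 15 for Dumpling House — Dumpling House by 15–6.
Grove vs Ember: Grove is ranked higher on 2+5 = 7 ballots, Ember on 14. Ember wins 14–7.
Grove beats no one; loses to Isola, Lantern, Dumpling House, Ember — 0 pairwise wins.

0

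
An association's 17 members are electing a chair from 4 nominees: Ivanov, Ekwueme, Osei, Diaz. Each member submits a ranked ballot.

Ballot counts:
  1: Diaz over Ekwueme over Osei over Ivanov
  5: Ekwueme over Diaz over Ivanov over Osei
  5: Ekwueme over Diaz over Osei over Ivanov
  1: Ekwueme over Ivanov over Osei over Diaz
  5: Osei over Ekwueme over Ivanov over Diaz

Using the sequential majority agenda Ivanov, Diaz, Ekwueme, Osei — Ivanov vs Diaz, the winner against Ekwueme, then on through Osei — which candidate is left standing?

Round 1: Ivanov vs Diaz — 6–11, Diaz advances.
Round 2: Diaz vs Ekwueme — 1–16, Ekwueme advances.
Round 3: Ekwueme vs Osei — 12–5, Ekwueme advances.
Ekwueme survives the agenda.

Ekwueme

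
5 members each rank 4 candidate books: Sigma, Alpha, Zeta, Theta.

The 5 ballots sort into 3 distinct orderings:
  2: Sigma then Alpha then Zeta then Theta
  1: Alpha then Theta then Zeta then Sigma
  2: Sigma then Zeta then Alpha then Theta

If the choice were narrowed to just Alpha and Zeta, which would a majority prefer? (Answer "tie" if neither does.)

Ballots ranking Alpha above Zeta: 2 + 1 = 3.
Ballots ranking Zeta above Alpha: 5 − 3 = 2.
Alpha wins the head-to-head 3–2.

Alpha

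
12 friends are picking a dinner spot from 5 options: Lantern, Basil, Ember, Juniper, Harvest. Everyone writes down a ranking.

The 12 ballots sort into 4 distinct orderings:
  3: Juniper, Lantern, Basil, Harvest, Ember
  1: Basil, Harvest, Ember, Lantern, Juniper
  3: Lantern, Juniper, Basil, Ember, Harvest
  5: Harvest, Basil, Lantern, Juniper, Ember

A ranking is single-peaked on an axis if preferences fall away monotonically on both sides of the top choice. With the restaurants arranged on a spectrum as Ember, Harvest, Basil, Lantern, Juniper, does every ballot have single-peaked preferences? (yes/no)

no

Axis positions: Ember=1, Harvest=2, Basil=3, Lantern=4, Juniper=5.
Group 1 (peak Juniper at position 5): ranking walks positions 5-4-3-2-1, expanding outward from the peak — single-peaked.
Group 2 (peak Basil at position 3): ranking walks positions 3-2-1-4-5, expanding outward from the peak — single-peaked.
Group 3: ranking walks positions 4-5-3-1-2; Ember is ranked above Harvest even though Harvest lies between Ember and the peak Lantern on the axis — preferences dip and rise again. Not single-peaked.
Group 4 (peak Harvest at position 2): ranking walks positions 2-3-4-5-1, expanding outward from the peak — single-peaked.
Group 3 violates single-peakedness, so the profile is not single-peaked on this axis.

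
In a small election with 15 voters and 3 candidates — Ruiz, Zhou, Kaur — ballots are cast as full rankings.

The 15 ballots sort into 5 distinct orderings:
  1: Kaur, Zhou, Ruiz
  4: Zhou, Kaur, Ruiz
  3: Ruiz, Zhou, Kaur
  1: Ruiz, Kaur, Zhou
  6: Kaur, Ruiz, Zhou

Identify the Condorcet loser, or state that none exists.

Pairwise majorities:
Ruiz vs Zhou: Ruiz is ranked higher on 3+1+6 = 10 ballots, Zhou on 5. Ruiz wins 10–5.
Ruiz vs Kaur: Ruiz is ranked higher on 3+1 = 4 ballots, Kaur on 11. Kaur wins 11–4.
Zhou vs Kaur: Zhou preferred on 4+3 = 7 ballots; Kaur wins 8–7.
Only Zhou has no wins; Zhou is the Condorcet loser.

Zhou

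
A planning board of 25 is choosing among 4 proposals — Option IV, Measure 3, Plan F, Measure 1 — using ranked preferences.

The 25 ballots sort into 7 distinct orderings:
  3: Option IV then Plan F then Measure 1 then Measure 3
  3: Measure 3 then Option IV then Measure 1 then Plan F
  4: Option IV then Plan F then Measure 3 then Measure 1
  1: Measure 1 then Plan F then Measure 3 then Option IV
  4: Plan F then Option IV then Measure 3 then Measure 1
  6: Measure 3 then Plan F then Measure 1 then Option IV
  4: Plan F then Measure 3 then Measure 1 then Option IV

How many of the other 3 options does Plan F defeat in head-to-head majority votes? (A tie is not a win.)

Plan F against each rival (25 council members):
Plan F vs Option IV: Plan F wins 15–10.
Plan F vs Measure 3: Plan F preferred on 3+4+1+4+4 = 16 ballots; Plan F wins 16–9.
Plan F–Measure 1: Plan F 21–4.
Plan F beats Option IV, Measure 3, Measure 1 — 3 pairwise wins.

3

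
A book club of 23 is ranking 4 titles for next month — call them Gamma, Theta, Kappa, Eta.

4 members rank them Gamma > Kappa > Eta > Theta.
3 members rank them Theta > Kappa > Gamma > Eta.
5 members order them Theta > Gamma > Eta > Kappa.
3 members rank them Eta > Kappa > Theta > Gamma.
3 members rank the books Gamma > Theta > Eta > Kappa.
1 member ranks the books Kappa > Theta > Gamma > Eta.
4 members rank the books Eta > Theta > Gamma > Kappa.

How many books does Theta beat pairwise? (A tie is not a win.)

3

Theta against each rival (23 members):
Theta vs Gamma: Theta wins 16–7.
Theta–Kappa: Theta 15–8.
Theta vs Eta: 3+5+3+1 = 12 for Theta, 11 for Eta — Theta by 12–11.
Theta beats Gamma, Kappa, Eta — 3 pairwise wins.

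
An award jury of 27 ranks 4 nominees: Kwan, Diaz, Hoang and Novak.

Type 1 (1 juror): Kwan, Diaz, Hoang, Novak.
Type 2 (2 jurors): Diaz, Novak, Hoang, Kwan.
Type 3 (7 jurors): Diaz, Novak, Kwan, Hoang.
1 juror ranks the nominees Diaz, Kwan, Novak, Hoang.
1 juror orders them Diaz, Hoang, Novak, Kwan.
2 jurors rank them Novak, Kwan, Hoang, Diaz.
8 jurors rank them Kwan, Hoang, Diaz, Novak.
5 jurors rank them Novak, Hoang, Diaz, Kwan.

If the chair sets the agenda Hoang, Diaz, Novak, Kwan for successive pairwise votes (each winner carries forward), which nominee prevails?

Round 1: Hoang vs Diaz — 15–12, Hoang advances.
Round 2: Hoang vs Novak — 10–17, Novak advances.
Round 3: Novak vs Kwan — 17–10, Novak advances.
Novak survives the agenda.

Novak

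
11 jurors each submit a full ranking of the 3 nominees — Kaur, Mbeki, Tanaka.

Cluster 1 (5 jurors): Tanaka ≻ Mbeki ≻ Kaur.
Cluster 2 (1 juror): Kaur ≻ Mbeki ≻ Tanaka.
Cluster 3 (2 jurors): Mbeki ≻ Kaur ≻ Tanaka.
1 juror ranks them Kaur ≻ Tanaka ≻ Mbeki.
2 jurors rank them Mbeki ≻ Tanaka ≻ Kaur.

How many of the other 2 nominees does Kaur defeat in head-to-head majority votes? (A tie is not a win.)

0

Kaur against each rival (11 jurors):
Kaur vs Mbeki: Mbeki, 9–2.
Kaur vs Tanaka: 4 to 7, Tanaka.
Kaur beats no one; loses to Mbeki, Tanaka — 0 pairwise wins.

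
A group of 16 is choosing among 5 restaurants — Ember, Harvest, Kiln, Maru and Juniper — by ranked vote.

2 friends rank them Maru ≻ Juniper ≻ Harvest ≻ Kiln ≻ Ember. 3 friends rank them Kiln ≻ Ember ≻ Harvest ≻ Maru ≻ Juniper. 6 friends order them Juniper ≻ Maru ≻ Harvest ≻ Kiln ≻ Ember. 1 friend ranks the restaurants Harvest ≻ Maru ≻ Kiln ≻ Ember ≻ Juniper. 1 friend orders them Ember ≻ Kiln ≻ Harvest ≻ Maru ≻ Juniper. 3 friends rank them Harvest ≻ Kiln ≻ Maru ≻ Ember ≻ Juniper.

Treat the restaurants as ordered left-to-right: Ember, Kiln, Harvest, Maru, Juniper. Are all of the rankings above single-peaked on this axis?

Axis positions: Ember=1, Kiln=2, Harvest=3, Maru=4, Juniper=5.
Cluster 1 (peak Maru at position 4): ranking walks positions 4-5-3-2-1, expanding outward from the peak — single-peaked.
Cluster 2 (peak Kiln at position 2): ranking walks positions 2-1-3-4-5, expanding outward from the peak — single-peaked.
Cluster 3 (peak Juniper at position 5): ranking walks positions 5-4-3-2-1, expanding outward from the peak — single-peaked.
Cluster 4 (peak Harvest at position 3): ranking walks positions 3-4-2-1-5, expanding outward from the peak — single-peaked.
Cluster 5 (peak Ember at position 1): ranking walks positions 1-2-3-4-5, expanding outward from the peak — single-peaked.
Cluster 6 (peak Harvest at position 3): ranking walks positions 3-2-4-1-5, expanding outward from the peak — single-peaked.
Every ranking is single-peaked on this axis.

yes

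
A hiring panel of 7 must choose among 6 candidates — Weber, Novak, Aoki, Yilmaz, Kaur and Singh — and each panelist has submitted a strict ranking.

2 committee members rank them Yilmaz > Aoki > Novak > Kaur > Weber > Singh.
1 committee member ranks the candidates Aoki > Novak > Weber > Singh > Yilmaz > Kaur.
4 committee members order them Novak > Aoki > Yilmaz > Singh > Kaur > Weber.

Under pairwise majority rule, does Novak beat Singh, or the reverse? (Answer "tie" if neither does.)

Novak

Ballots ranking Novak above Singh: 2 + 1 + 4 = 7.
Ballots ranking Singh above Novak: 7 − 7 = 0.
Novak wins the head-to-head 7–0.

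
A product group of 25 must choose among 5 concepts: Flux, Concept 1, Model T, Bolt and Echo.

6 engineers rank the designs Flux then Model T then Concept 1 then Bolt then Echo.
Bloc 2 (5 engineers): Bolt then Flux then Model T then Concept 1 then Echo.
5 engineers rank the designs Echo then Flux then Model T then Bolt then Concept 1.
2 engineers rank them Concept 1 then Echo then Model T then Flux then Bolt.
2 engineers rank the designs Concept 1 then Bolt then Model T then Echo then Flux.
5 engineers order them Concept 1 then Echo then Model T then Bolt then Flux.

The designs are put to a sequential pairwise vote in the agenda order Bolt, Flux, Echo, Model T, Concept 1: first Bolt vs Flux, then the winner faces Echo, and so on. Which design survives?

Round 1: Bolt vs Flux — 12–13, Flux advances.
Round 2: Flux vs Echo — 11–14, Echo advances.
Round 3: Echo vs Model T — 12–13, Model T advances.
Round 4: Model T vs Concept 1 — 16–9, Model T advances.
Model T survives the agenda.

Model T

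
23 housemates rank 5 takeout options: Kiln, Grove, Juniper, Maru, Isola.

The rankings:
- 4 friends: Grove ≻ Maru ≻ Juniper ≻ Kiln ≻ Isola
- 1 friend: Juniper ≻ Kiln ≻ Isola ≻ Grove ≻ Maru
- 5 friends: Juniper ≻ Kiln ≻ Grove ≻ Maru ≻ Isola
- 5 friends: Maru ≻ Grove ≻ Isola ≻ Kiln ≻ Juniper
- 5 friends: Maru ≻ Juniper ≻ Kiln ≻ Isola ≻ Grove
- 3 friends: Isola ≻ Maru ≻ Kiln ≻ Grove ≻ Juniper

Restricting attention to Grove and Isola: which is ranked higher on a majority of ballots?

Grove

Ballots ranking Grove above Isola: 4 + 5 + 5 = 14.
Ballots ranking Isola above Grove: 23 − 14 = 9.
Grove wins the head-to-head 14–9.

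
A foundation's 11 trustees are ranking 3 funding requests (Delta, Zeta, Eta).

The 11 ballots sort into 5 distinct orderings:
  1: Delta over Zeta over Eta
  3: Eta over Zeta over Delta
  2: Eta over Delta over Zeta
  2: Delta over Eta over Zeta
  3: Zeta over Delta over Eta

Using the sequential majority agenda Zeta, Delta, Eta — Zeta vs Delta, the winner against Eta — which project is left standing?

Eta

Round 1: Zeta vs Delta — 6–5, Zeta advances.
Round 2: Zeta vs Eta — 4–7, Eta advances.
Eta survives the agenda.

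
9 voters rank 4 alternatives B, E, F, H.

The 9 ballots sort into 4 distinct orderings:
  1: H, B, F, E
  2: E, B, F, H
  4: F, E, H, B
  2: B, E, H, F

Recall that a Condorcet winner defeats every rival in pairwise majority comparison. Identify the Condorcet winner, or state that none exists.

none

Pairwise majorities:
B vs E: B preferred on 1+2 = 3 ballots; E wins 6–3.
B vs F: B preferred on 1+2+2 = 5 ballots; B wins 5–4.
B vs H: B is ranked higher on 2+2 = 4 ballots, H on 5. H wins 5–4.
E vs F: 4 to 5, F.
E vs H: E is ranked higher on 2+4+2 = 8 ballots, H on 1. E wins 8–1.
F vs H: F is ranked higher on 2+4 = 6 ballots, H on 3. F wins 6–3.
No alternative is unbeaten: B loses to E; E loses to F; F loses to B; H loses to E. In particular B → F → E → B is a majority cycle — no Condorcet winner exists.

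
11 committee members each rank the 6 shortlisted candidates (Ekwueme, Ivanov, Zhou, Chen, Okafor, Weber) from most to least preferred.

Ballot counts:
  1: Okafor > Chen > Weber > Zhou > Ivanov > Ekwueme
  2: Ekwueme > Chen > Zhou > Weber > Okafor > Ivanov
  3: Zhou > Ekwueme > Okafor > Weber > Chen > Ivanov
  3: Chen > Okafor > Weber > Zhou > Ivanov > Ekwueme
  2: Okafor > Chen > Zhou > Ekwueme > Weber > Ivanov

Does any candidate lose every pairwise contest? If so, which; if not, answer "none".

Head-to-head results (11 committee members):
Ekwueme vs Ivanov: 7 to 4, Ekwueme.
Ekwueme vs Zhou: 2 to 9, Zhou.
Ekwueme–Chen: Chen 6–5.
Ekwueme vs Okafor: Ekwueme preferred on 2+3 = 5 ballots; Okafor wins 6–5.
Ekwueme vs Weber: Ekwueme, 7–4.
Ivanov–Zhou: Zhou 11–0.
Ivanov vs Chen: Ivanov preferred on 0 ballots; Chen wins 11–0.
Ivanov–Okafor: Okafor 11–0.
Ivanov vs Weber: Ivanov preferred on 0 ballots; Weber wins 11–0.
Zhou vs Chen: Chen wins 8–3.
Zhou vs Okafor: Zhou preferred on 2+3 = 5 ballots; Okafor wins 6–5.
Zhou–Weber: Zhou 7–4.
Chen vs Okafor: Okafor, 6–5.
Chen vs Weber: Chen preferred on 1+2+3+2 = 8 ballots; Chen wins 8–3.
Okafor vs Weber: Okafor is ranked higher on 1+3+3+2 = 9 ballots, Weber on 2. Okafor wins 9–2.
Ivanov loses to every other candidate — it is the Condorcet loser.

Ivanov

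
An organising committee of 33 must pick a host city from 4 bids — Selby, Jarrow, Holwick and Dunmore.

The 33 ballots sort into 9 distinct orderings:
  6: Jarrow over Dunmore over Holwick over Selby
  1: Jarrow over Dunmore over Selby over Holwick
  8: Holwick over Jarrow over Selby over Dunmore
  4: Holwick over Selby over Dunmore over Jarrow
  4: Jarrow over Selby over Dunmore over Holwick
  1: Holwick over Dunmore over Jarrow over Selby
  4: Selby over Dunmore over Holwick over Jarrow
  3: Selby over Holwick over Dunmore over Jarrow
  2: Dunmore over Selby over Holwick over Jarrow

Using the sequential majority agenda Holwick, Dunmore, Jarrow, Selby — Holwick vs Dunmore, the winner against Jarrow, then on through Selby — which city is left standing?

Round 1: Holwick vs Dunmore — 16–17, Dunmore advances.
Round 2: Dunmore vs Jarrow — 14–19, Jarrow advances.
Round 3: Jarrow vs Selby — 20–13, Jarrow advances.
Jarrow survives the agenda.

Jarrow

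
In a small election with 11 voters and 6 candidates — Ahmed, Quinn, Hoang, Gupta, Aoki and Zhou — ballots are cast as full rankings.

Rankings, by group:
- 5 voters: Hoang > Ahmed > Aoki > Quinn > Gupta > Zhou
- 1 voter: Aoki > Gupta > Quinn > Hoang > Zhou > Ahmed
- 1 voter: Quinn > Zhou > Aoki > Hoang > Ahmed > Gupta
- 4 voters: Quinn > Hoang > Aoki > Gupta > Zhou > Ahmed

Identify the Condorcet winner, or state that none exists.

none

Pairwise majorities:
Ahmed vs Quinn: Quinn wins 6–5.
Ahmed vs Hoang: Hoang wins 11–0.
Ahmed vs Gupta: Ahmed, 6–5.
Ahmed vs Aoki: Aoki wins 6–5.
Ahmed–Zhou: Zhou 6–5.
Quinn–Hoang: Quinn 6–5.
Quinn vs Gupta: Quinn, 10–1.
Quinn–Aoki: Aoki 6–5.
Quinn vs Zhou: Quinn wins 11–0.
Hoang vs Gupta: Hoang wins 10–1.
Hoang–Aoki: Hoang 9–2.
Hoang vs Zhou: Hoang, 10–1.
Gupta–Aoki: Aoki 11–0.
Gupta–Zhou: Gupta 10–1.
Aoki–Zhou: Aoki 10–1.
Each candidate drops at least one matchup (Ahmed loses to Quinn; Quinn loses to Aoki; Hoang loses to Quinn; Gupta loses to Ahmed; Aoki loses to Hoang; Zhou loses to Quinn); the cycle Ahmed > Gupta > Zhou > Ahmed rules out a Condorcet winner.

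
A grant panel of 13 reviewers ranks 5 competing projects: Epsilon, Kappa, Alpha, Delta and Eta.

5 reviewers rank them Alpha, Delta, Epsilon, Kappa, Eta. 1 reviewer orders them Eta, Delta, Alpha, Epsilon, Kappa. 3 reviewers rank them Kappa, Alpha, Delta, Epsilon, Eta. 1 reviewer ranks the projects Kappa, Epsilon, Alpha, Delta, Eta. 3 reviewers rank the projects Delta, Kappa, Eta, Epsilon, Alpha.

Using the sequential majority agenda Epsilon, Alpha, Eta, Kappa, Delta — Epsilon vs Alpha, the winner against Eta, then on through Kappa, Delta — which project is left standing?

Delta

Round 1: Epsilon vs Alpha — 4–9, Alpha advances.
Round 2: Alpha vs Eta — 9–4, Alpha advances.
Round 3: Alpha vs Kappa — 6–7, Kappa advances.
Round 4: Kappa vs Delta — 4–9, Delta advances.
Delta survives the agenda.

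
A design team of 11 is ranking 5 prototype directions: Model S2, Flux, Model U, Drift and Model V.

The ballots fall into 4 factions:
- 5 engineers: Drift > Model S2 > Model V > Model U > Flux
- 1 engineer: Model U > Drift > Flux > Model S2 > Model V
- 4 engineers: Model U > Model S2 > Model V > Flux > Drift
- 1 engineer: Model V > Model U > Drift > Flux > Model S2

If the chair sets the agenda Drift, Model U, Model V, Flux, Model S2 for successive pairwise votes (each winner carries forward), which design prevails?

Round 1: Drift vs Model U — 5–6, Model U advances.
Round 2: Model U vs Model V — 5–6, Model V advances.
Round 3: Model V vs Flux — 10–1, Model V advances.
Round 4: Model V vs Model S2 — 1–10, Model S2 advances.
Model S2 survives the agenda.

Model S2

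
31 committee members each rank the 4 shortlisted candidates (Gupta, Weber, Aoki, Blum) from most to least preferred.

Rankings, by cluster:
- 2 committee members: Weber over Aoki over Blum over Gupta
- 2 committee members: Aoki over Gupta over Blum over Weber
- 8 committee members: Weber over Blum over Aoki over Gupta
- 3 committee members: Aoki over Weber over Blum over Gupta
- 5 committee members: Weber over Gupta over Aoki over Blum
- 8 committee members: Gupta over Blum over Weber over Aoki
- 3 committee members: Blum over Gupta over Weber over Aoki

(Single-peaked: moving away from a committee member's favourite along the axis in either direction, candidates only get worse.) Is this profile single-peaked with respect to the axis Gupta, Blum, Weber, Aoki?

no

Axis positions: Gupta=1, Blum=2, Weber=3, Aoki=4.
Cluster 1 (peak Weber at position 3): ranking walks positions 3-4-2-1, expanding outward from the peak — single-peaked.
Cluster 2: ranking walks positions 4-1-2-3; Gupta is ranked above Weber even though Weber lies between Gupta and the peak Aoki on the axis — preferences dip and rise again. Not single-peaked.
Cluster 3 (peak Weber at position 3): ranking walks positions 3-2-4-1, expanding outward from the peak — single-peaked.
Cluster 4 (peak Aoki at position 4): ranking walks positions 4-3-2-1, expanding outward from the peak — single-peaked.
Cluster 5: ranking walks positions 3-1-4-2; Gupta is ranked above Blum even though Blum lies between Gupta and the peak Weber on the axis — preferences dip and rise again. Not single-peaked.
Cluster 6 (peak Gupta at position 1): ranking walks positions 1-2-3-4, expanding outward from the peak — single-peaked.
Cluster 7 (peak Blum at position 2): ranking walks positions 2-1-3-4, expanding outward from the peak — single-peaked.
Cluster 2 violates single-peakedness, so the profile is not single-peaked on this axis.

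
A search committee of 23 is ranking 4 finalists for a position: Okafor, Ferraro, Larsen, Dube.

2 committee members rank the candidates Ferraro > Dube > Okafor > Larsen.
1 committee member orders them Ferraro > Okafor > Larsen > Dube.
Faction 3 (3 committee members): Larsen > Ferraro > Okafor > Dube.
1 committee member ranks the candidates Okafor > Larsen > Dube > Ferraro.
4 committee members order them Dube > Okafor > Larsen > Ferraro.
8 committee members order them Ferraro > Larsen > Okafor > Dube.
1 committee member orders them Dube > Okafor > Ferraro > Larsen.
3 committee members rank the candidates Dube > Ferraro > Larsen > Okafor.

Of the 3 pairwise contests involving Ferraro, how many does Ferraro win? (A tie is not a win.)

3

Ferraro against each rival (23 committee members):
Ferraro vs Okafor: Ferraro wins 17–6.
Ferraro vs Larsen: 15 to 8, Ferraro.
Ferraro vs Dube: 14 to 9, Ferraro.
Ferraro beats Okafor, Larsen, Dube — 3 pairwise wins.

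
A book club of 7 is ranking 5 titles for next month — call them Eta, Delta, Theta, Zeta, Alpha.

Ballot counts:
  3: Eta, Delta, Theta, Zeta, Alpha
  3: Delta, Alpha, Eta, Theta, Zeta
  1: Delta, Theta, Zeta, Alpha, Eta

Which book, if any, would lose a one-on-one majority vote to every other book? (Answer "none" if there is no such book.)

none

Pairwise majorities:
Eta vs Delta: 3 for Eta, 4 for Delta — Delta by 4–3.
Eta vs Theta: 3+3 = 6 for Eta, 1 for Theta — Eta by 6–1.
Eta–Zeta: Eta 6–1.
Eta vs Alpha: 3 to 4, Alpha.
Delta vs Theta: 7 to 0, Delta.
Delta vs Zeta: 7 to 0, Delta.
Delta vs Alpha: Delta wins 7–0.
Theta–Zeta: Theta 7–0.
Theta vs Alpha: Theta, 4–3.
Zeta vs Alpha: Zeta preferred on 3+1 = 4 ballots; Zeta wins 4–3.
Every book wins at least one matchup (Eta beats Theta; Delta beats Eta; Theta beats Zeta; Zeta beats Alpha; Alpha beats Eta), so there is no Condorcet loser.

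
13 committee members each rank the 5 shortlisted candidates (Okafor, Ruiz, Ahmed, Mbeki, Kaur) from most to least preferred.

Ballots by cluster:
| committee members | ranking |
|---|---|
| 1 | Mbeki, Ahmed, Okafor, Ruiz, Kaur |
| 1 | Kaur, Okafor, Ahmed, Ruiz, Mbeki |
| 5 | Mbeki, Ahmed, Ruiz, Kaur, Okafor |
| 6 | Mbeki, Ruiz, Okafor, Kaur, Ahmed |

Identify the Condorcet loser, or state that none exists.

Pairwise majorities:
Okafor vs Ruiz: Ruiz, 11–2.
Okafor vs Ahmed: Okafor preferred on 1+6 = 7 ballots; Okafor wins 7–6.
Okafor vs Mbeki: Mbeki, 12–1.
Okafor vs Kaur: 7 to 6, Okafor.
Ruiz vs Ahmed: Ahmed, 7–6.
Ruiz vs Mbeki: Mbeki wins 12–1.
Ruiz vs Kaur: Ruiz is ranked higher on 1+5+6 = 12 ballots, Kaur on 1. Ruiz wins 12–1.
Ahmed vs Mbeki: 1 to 12, Mbeki.
Ahmed vs Kaur: Kaur, 7–6.
Mbeki vs Kaur: Mbeki is ranked higher on 1+5+6 = 12 ballots, Kaur on 1. Mbeki wins 12–1.
Each candidate has at least one pairwise win (Okafor beats Ahmed; Ruiz beats Okafor; Ahmed beats Ruiz; Mbeki beats Okafor; Kaur beats Ahmed) — no Condorcet loser.

none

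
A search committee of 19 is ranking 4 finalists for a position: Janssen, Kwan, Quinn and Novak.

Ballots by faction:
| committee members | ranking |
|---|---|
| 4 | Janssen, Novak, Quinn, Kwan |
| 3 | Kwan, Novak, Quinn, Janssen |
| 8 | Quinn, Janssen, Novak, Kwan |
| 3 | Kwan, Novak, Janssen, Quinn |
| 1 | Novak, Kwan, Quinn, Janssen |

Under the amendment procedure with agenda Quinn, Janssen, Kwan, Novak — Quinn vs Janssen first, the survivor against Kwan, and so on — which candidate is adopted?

Novak

Round 1: Quinn vs Janssen — 12–7, Quinn advances.
Round 2: Quinn vs Kwan — 12–7, Quinn advances.
Round 3: Quinn vs Novak — 8–11, Novak advances.
The agenda winner is Novak.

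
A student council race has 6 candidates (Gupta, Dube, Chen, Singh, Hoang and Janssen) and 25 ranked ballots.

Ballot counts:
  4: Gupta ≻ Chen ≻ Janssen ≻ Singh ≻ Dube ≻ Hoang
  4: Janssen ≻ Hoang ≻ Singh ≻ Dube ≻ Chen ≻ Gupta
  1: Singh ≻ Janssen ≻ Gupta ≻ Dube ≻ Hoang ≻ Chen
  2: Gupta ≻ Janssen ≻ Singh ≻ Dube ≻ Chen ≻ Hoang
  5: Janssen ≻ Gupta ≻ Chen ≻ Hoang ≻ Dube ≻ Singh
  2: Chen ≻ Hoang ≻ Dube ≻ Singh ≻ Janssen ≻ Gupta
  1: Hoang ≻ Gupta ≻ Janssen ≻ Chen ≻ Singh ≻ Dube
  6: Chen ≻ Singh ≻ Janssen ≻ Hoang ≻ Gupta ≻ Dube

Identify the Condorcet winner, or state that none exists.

Pairwise majorities:
Gupta vs Dube: Gupta, 19–6.
Gupta vs Chen: Gupta, 13–12.
Gupta vs Singh: Singh wins 13–12.
Gupta–Hoang: Hoang 13–12.
Gupta–Janssen: Janssen 18–7.
Dube–Chen: Chen 18–7.
Dube–Singh: Singh 18–7.
Dube vs Hoang: Hoang wins 18–7.
Dube–Janssen: Janssen 23–2.
Chen vs Singh: Chen, 18–7.
Chen vs Hoang: Chen wins 19–6.
Chen vs Janssen: Janssen wins 13–12.
Singh–Hoang: Singh 13–12.
Singh vs Janssen: Janssen wins 16–9.
Hoang vs Janssen: Janssen wins 22–3.
Janssen beats each of Gupta, Dube, Chen, Singh, Hoang — Janssen is the Condorcet winner.

Janssen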